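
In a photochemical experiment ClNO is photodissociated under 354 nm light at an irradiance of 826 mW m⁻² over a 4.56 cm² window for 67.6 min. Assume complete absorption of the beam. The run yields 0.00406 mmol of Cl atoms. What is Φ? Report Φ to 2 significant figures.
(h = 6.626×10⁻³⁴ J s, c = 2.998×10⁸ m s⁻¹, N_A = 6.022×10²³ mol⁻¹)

Product: 0.00406 mmol = 4.06×10⁻⁶ mol.
Photon energy at 354 nm: hc/λ = (6.626×10⁻³⁴)(2.998×10⁸)/(354×10⁻⁹) = 5.612×10⁻¹⁹ J.
Energy delivered: (826 mW m⁻²)(4.56×10⁻⁴ m²)(4056 s) = 1.528 J.
Photons incident: 1.528 / 5.612×10⁻¹⁹ = 2.723×10¹⁸, i.e. 2.723×10¹⁸/6.022×10²³ = 4.522×10⁻⁶ mol.
Φ = 4.06×10⁻⁶ mol / 4.522×10⁻⁶ mol photons = 0.90.

Φ = 0.90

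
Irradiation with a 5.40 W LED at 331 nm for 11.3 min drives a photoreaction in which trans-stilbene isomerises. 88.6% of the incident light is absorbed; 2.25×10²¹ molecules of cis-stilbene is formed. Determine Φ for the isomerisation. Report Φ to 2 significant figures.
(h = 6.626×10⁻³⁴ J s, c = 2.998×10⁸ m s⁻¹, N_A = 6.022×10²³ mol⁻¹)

Φ = 0.42

Product: 2.25×10²¹ / 6.022×10²³ = 0.003736 mol.
Photon energy at 331 nm: hc/λ = (6.626×10⁻³⁴)(2.998×10⁸)/(331×10⁻⁹) = 6.001×10⁻¹⁹ J.
Energy delivered: (5.40 W)(678 s) = 3661 J.
Photons incident: 3661 / 6.001×10⁻¹⁹ = 6.101×10²¹, i.e. 6.101×10²¹/6.022×10²³ = 0.01013 mol.
Photons absorbed: 0.886 × 0.01013 = 0.008975 mol.
Φ = 0.003736 mol / 0.008975 mol photons = 0.42.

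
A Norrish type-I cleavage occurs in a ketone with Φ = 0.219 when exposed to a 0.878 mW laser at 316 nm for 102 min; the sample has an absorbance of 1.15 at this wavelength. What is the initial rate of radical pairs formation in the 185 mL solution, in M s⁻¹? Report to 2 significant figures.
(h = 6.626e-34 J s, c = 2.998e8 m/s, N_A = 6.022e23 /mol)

2.6e-9 M s⁻¹

Photon energy at 316 nm: hc/λ = (6.626e-34)(2.998e8)/(316e-9) = 6.286e-19 J.
Energy delivered: (0.878 mW)(6120 s) = 5.373 J.
Photons incident: 5.373 / 6.286e-19 = 8.548e18, i.e. 8.548e18/6.022e23 = 1.419e-5 mol.
Fraction absorbed: 1 − 10^(−1.15) = 0.9292.
Photons absorbed: 0.9292 × 1.419e-5 = 1.319e-5 mol.
Product formed: 0.219 × 1.319e-5 = 2.889e-6 mol.
Rate: 2.889e-6 mol / (6120 s × 0.185 L) = 2.6e-9 M s⁻¹.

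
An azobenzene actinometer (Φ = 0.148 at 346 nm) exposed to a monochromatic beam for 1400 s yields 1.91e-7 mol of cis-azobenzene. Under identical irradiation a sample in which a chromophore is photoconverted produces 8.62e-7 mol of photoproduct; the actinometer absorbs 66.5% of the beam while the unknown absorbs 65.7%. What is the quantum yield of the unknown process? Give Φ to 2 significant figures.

Photons absorbed by the actinometer: 1.91e-7 / 0.148 = 1.291e-6 mol.
Incident flux: 1.291e-6 / 0.665 = 1.941e-6 einstein.
Absorbed by unknown: 0.657 × 1.941e-6 = 1.275e-6 mol.
Φ(unknown) = 8.62e-7 / 1.275e-6 = 0.68.

Φ = 0.68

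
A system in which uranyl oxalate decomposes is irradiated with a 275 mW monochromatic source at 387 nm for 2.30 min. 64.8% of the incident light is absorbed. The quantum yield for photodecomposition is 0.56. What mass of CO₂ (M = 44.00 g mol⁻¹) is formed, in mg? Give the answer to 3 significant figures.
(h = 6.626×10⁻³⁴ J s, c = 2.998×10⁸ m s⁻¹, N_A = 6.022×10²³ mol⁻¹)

Photon energy at 387 nm: hc/λ = (6.626×10⁻³⁴)(2.998×10⁸)/(387×10⁻⁹) = 5.133×10⁻¹⁹ J.
Energy delivered: (275 mW)(138 s) = 37.95 J.
Photons incident: 37.95 / 5.133×10⁻¹⁹ = 7.393×10¹⁹, i.e. 7.393×10¹⁹/6.022×10²³ = 1.228×10⁻⁴ mol.
Photons absorbed: 0.648 × 1.228×10⁻⁴ = 7.957×10⁻⁵ mol.
Product: Φ × n_abs = 0.56 × 7.957×10⁻⁵ = 4.456×10⁻⁵ mol.
Mass: 4.456×10⁻⁵ × 44.00 = 0.001961 g = 1.96 mg.

1.96 mg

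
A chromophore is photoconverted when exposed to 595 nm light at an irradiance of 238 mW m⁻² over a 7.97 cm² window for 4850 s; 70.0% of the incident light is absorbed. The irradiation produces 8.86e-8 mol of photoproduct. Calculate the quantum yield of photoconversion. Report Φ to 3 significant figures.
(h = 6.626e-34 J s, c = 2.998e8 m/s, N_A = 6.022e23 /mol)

Φ = 0.0277

Photon energy at 595 nm: hc/λ = (6.626e-34)(2.998e8)/(595e-9) = 3.339e-19 J.
Energy delivered: (238 mW m⁻²)(7.97e-4 m²)(4850 s) = 0.9200 J.
Photons incident: 0.9200 / 3.339e-19 = 2.755e18, i.e. 2.755e18/6.022e23 = 4.575e-6 mol.
Photons absorbed: 0.700 × 4.575e-6 = 3.203e-6 mol.
Φ = 8.86e-8 mol / 3.203e-6 mol photons = 0.0277.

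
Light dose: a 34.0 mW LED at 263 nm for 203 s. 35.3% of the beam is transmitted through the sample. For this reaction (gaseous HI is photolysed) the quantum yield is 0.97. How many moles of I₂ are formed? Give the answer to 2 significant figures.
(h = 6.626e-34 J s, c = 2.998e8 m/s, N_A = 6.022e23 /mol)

9.5e-6 mol

Photon energy at 263 nm: hc/λ = (6.626e-34)(2.998e8)/(263e-9) = 7.553e-19 J.
Energy delivered: (34.0 mW)(203 s) = 6.902 J.
Photons incident: 6.902 / 7.553e-19 = 9.138e18, i.e. 9.138e18/6.022e23 = 1.517e-5 mol.
Fraction absorbed: 1 − 35.3/100 = 0.6470.
Photons absorbed: 0.6470 × 1.517e-5 = 9.815e-6 mol.
Product: Φ × n_abs = 0.97 × 9.815e-6 = 9.521e-6 mol.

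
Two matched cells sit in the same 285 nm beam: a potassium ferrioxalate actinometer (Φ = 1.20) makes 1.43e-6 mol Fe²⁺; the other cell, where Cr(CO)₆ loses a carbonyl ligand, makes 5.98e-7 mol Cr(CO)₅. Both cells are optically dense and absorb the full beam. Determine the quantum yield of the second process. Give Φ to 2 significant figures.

Photons absorbed by the actinometer: 1.43e-6 / 1.20 = 1.192e-6 mol.
Φ(unknown) = 5.98e-7 / 1.192e-6 = 0.50.

Φ = 0.50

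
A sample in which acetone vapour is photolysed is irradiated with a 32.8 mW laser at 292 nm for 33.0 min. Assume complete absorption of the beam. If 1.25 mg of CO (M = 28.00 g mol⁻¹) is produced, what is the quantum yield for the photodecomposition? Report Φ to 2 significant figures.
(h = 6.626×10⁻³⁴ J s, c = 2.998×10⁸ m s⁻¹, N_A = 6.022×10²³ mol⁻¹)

Φ = 0.28

Product: 1.25 mg / 28.00 g mol⁻¹ = 4.464×10⁻⁵ mol.
Photon energy at 292 nm: hc/λ = (6.626×10⁻³⁴)(2.998×10⁸)/(292×10⁻⁹) = 6.803×10⁻¹⁹ J.
Energy delivered: (32.8 mW)(1980 s) = 64.94 J.
Photons incident: 64.94 / 6.803×10⁻¹⁹ = 9.546×10¹⁹, i.e. 9.546×10¹⁹/6.022×10²³ = 1.585×10⁻⁴ mol.
Φ = 4.464×10⁻⁵ mol / 1.585×10⁻⁴ mol photons = 0.28.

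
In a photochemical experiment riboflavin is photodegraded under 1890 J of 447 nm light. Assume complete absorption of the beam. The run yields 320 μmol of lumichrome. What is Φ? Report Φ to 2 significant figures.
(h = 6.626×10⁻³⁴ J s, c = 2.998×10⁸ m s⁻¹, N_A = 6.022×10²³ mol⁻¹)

Φ = 0.045

Product: 320 μmol = 3.20×10⁻⁴ mol.
Photon energy at 447 nm: hc/λ = (6.626×10⁻³⁴)(2.998×10⁸)/(447×10⁻⁹) = 4.444×10⁻¹⁹ J.
Photons incident: 1890 / 4.444×10⁻¹⁹ = 4.253×10²¹, i.e. 4.253×10²¹/6.022×10²³ = 0.007062 mol.
Φ = 3.20×10⁻⁴ mol / 0.007062 mol photons = 0.045.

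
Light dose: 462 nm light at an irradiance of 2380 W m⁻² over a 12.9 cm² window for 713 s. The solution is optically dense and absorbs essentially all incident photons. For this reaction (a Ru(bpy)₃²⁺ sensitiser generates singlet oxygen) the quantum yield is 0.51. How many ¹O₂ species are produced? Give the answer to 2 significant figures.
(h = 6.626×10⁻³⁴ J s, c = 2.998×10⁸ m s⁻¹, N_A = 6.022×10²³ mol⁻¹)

Photon energy at 462 nm: hc/λ = (6.626×10⁻³⁴)(2.998×10⁸)/(462×10⁻⁹) = 4.300×10⁻¹⁹ J.
Energy delivered: (2380 W m⁻²)(12.9×10⁻⁴ m²)(713 s) = 2189 J.
Photons incident: 2189 / 4.300×10⁻¹⁹ = 5.091×10²¹, i.e. 5.091×10²¹/6.022×10²³ = 0.008454 mol.
Product: Φ × n_abs = 0.51 × 0.008454 = 0.004312 mol.
As a count: 0.004312 × 6.022×10²³ = 2.6×10²¹.

2.6×10²¹ species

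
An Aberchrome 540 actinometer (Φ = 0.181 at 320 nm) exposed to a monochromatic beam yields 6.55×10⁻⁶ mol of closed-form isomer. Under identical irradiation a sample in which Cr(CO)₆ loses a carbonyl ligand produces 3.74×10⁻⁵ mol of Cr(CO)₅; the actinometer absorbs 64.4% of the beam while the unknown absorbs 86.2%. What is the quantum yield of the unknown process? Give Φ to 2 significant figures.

Photons absorbed by the actinometer: 6.55×10⁻⁶ / 0.181 = 3.619×10⁻⁵ mol.
Incident flux: 3.619×10⁻⁵ / 0.644 = 5.620×10⁻⁵ einstein.
Absorbed by unknown: 0.862 × 5.620×10⁻⁵ = 4.844×10⁻⁵ mol.
Φ(unknown) = 3.74×10⁻⁵ / 4.844×10⁻⁵ = 0.77.

Φ = 0.77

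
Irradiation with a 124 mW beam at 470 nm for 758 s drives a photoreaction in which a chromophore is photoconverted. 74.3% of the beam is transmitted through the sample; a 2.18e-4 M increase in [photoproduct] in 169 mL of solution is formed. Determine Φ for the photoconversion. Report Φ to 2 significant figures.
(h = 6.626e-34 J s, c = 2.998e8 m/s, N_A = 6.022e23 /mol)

Product: (2.18e-4 M)(0.169 L) = 3.684e-5 mol.
Photon energy at 470 nm: hc/λ = (6.626e-34)(2.998e8)/(470e-9) = 4.227e-19 J.
Energy delivered: (124 mW)(758 s) = 93.99 J.
Photons incident: 93.99 / 4.227e-19 = 2.224e20, i.e. 2.224e20/6.022e23 = 3.693e-4 mol.
Fraction absorbed: 1 − 74.3/100 = 0.2570.
Photons absorbed: 0.2570 × 3.693e-4 = 9.491e-5 mol.
Φ = 3.684e-5 mol / 9.491e-5 mol photons = 0.39.

Φ = 0.39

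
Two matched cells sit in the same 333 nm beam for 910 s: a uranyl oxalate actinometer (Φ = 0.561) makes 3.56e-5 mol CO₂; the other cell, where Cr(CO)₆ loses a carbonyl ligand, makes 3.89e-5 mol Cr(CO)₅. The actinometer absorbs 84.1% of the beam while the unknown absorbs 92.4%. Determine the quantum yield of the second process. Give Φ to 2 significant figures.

Φ = 0.56

Photons absorbed by the actinometer: 3.56e-5 / 0.561 = 6.346e-5 mol.
Incident flux: 6.346e-5 / 0.841 = 7.546e-5 einstein.
Absorbed by unknown: 0.924 × 7.546e-5 = 6.973e-5 mol.
Φ(unknown) = 3.89e-5 / 6.973e-5 = 0.56.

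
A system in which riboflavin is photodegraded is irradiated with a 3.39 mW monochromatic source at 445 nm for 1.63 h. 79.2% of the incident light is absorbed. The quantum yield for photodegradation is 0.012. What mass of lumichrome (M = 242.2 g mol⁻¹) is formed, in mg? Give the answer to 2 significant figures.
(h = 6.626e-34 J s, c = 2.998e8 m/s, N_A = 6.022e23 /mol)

Photon energy at 445 nm: hc/λ = (6.626e-34)(2.998e8)/(445e-9) = 4.464e-19 J.
Energy delivered: (3.39 mW)(5868 s) = 19.89 J.
Photons incident: 19.89 / 4.464e-19 = 4.456e19, i.e. 4.456e19/6.022e23 = 7.400e-5 mol.
Photons absorbed: 0.792 × 7.400e-5 = 5.861e-5 mol.
Product: Φ × n_abs = 0.012 × 5.861e-5 = 7.033e-7 mol.
Mass: 7.033e-7 × 242.2 = 1.703e-4 g = 0.17 mg.

0.17 mg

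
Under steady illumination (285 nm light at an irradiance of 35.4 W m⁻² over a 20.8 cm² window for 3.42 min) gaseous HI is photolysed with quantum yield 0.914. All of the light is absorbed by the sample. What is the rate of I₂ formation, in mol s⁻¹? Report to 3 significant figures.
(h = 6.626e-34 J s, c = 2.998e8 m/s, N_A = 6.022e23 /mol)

Photon energy at 285 nm: hc/λ = (6.626e-34)(2.998e8)/(285e-9) = 6.970e-19 J.
Energy delivered: (35.4 W m⁻²)(20.8e-4 m²)(205.2 s) = 15.11 J.
Photons incident: 15.11 / 6.970e-19 = 2.168e19, i.e. 2.168e19/6.022e23 = 3.600e-5 mol.
Product formed: 0.914 × 3.600e-5 = 3.290e-5 mol.
Rate: 3.290e-5 / 205.2 s = 1.60e-7 mol s⁻¹.

1.60e-7 mol s⁻¹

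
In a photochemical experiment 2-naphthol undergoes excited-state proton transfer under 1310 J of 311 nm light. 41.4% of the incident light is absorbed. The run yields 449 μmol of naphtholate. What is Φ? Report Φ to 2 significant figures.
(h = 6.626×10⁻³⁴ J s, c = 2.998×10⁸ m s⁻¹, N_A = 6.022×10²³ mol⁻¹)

Φ = 0.32

Product: 449 μmol = 4.49×10⁻⁴ mol.
Photon energy at 311 nm: hc/λ = (6.626×10⁻³⁴)(2.998×10⁸)/(311×10⁻⁹) = 6.387×10⁻¹⁹ J.
Photons incident: 1310 / 6.387×10⁻¹⁹ = 2.051×10²¹, i.e. 2.051×10²¹/6.022×10²³ = 0.003406 mol.
Photons absorbed: 0.414 × 0.003406 = 0.001410 mol.
Φ = 4.49×10⁻⁴ mol / 0.001410 mol photons = 0.32.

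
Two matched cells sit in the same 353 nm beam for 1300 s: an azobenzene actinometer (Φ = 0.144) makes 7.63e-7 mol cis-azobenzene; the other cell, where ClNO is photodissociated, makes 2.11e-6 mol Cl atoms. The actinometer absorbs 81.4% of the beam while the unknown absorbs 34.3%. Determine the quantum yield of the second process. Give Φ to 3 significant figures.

Φ = 0.945

Photons absorbed by the actinometer: 7.63e-7 / 0.144 = 5.299e-6 mol.
Incident flux: 5.299e-6 / 0.814 = 6.510e-6 einstein.
Absorbed by unknown: 0.343 × 6.510e-6 = 2.233e-6 mol.
Φ(unknown) = 2.11e-6 / 2.233e-6 = 0.945.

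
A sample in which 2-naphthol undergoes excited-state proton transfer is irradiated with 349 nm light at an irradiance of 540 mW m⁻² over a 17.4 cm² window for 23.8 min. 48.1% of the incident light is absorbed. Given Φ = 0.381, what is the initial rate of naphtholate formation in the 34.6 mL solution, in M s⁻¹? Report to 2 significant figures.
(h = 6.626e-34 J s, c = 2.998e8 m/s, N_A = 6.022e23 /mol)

1.5e-8 M s⁻¹

Photon energy at 349 nm: hc/λ = (6.626e-34)(2.998e8)/(349e-9) = 5.692e-19 J.
Energy delivered: (540 mW m⁻²)(17.4e-4 m²)(1428 s) = 1.342 J.
Photons incident: 1.342 / 5.692e-19 = 2.358e18, i.e. 2.358e18/6.022e23 = 3.916e-6 mol.
Photons absorbed: 0.481 × 3.916e-6 = 1.884e-6 mol.
Product formed: 0.381 × 1.884e-6 = 7.178e-7 mol.
Rate: 7.178e-7 mol / (1428 s × 0.0346 L) = 1.5e-8 M s⁻¹.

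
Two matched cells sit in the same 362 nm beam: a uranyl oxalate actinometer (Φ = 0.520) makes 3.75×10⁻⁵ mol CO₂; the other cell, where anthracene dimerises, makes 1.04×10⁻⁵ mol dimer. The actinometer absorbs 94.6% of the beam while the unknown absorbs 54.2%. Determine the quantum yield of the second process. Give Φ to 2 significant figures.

Φ = 0.25

Photons absorbed by the actinometer: 3.75×10⁻⁵ / 0.520 = 7.212×10⁻⁵ mol.
Incident flux: 7.212×10⁻⁵ / 0.946 = 7.624×10⁻⁵ einstein.
Absorbed by unknown: 0.542 × 7.624×10⁻⁵ = 4.132×10⁻⁵ mol.
Φ(unknown) = 1.04×10⁻⁵ / 4.132×10⁻⁵ = 0.25.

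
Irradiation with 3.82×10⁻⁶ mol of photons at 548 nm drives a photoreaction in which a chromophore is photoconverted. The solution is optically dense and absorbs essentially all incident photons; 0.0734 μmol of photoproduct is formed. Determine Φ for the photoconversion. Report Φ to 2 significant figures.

Product: 0.0734 μmol = 7.34×10⁻⁸ mol.
Φ = 7.34×10⁻⁸ mol / 3.82×10⁻⁶ mol photons = 0.019.

Φ = 0.019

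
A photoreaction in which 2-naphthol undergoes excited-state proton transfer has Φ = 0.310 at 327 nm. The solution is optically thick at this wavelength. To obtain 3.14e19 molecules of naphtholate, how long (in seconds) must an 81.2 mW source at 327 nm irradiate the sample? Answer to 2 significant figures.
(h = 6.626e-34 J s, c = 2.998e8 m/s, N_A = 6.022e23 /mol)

Product: 3.14e19 / 6.022e23 = 5.214e-5 mol.
Photons that must be absorbed: 5.214e-5 / 0.310 = 1.682e-4 mol.
Photon energy: hc/λ = 6.075e-19 J; per mole, 3.658e5 J mol⁻¹.
Energy required: 1.682e-4 × 3.658e5 = 61.53 J.
Time: 61.53 J / 0.0812 W = 760 s.

t ≈ 760 s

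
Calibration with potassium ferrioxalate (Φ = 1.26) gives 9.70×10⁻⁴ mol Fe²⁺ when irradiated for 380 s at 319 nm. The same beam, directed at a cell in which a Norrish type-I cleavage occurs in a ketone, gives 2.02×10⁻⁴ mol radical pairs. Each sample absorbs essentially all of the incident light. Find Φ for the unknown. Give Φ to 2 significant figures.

Photons absorbed by the actinometer: 9.70×10⁻⁴ / 1.26 = 7.698×10⁻⁴ mol.
Φ(unknown) = 2.02×10⁻⁴ / 7.698×10⁻⁴ = 0.26.

Φ = 0.26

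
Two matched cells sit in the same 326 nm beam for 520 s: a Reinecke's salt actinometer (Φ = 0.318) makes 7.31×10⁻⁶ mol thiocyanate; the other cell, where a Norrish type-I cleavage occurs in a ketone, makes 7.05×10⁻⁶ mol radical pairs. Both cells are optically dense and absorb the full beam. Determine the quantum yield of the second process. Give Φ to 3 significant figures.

Φ = 0.307

Photons absorbed by the actinometer: 7.31×10⁻⁶ / 0.318 = 2.299×10⁻⁵ mol.
Φ(unknown) = 7.05×10⁻⁶ / 2.299×10⁻⁵ = 0.307.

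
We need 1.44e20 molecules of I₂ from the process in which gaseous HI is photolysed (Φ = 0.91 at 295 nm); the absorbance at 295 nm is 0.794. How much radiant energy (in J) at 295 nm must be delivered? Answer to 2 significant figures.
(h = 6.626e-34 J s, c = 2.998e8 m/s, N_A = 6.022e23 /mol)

130 J

Product: 1.44e20 / 6.022e23 = 2.391e-4 mol.
Photons that must be absorbed: 2.391e-4 / 0.91 = 2.627e-4 mol.
Fraction absorbed: 1 − 10^(−0.794) = 0.8393.
Incident photons needed: 2.627e-4 / 0.8393 = 3.130e-4 mol.
Photon energy: hc/λ = 6.734e-19 J; per mole, 4.055e5 J mol⁻¹.
Energy required: 3.130e-4 × 4.055e5 = 130 J.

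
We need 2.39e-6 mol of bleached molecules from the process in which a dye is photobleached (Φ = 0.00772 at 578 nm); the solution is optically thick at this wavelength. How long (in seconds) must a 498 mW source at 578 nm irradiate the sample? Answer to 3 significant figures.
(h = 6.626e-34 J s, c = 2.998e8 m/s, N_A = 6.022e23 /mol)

t ≈ 129 s

Photons that must be absorbed: 2.39e-6 / 0.00772 = 3.096e-4 mol.
Photon energy: hc/λ = 3.437e-19 J; per mole, 2.070e5 J mol⁻¹.
Energy required: 3.096e-4 × 2.070e5 = 64.09 J.
Time: 64.09 J / 0.498 W = 129 s.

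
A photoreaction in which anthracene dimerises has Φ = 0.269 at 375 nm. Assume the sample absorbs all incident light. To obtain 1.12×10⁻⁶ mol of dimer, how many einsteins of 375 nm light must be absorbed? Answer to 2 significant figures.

4.2×10⁻⁶ einstein

Photons that must be absorbed: 1.12×10⁻⁶ / 0.269 = 4.164×10⁻⁶ mol.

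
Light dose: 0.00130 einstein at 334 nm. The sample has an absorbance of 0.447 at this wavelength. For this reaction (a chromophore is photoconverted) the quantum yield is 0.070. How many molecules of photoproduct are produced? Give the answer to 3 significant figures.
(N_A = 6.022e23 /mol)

Fraction absorbed: 1 − 10^(−0.447) = 0.6427.
Photons absorbed: 0.6427 × 0.00130 = 8.355e-4 mol.
Product: Φ × n_abs = 0.070 × 8.355e-4 = 5.849e-5 mol.
As a count: 5.849e-5 × 6.022e23 = 3.52e19.

3.52e19 molecules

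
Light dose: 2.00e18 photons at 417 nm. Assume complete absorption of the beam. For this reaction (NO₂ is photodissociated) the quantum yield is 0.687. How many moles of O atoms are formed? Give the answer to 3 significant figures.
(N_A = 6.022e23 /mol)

Moles of photons: 2.00e18 / 6.022e23 = 3.321e-6 mol.
Product: Φ × n_abs = 0.687 × 3.321e-6 = 2.282e-6 mol.

2.28e-6 mol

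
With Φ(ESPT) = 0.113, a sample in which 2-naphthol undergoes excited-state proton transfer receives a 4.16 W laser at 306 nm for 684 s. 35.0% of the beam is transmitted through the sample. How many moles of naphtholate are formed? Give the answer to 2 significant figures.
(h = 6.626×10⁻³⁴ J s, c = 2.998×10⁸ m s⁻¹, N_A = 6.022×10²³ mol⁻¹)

5.3×10⁻⁴ mol

Photon energy at 306 nm: hc/λ = (6.626×10⁻³⁴)(2.998×10⁸)/(306×10⁻⁹) = 6.492×10⁻¹⁹ J.
Energy delivered: (4.16 W)(684 s) = 2845 J.
Photons incident: 2845 / 6.492×10⁻¹⁹ = 4.382×10²¹, i.e. 4.382×10²¹/6.022×10²³ = 0.007277 mol.
Fraction absorbed: 1 − 35.0/100 = 0.6500.
Photons absorbed: 0.6500 × 0.007277 = 0.004730 mol.
Product: Φ × n_abs = 0.113 × 0.004730 = 5.345×10⁻⁴ mol.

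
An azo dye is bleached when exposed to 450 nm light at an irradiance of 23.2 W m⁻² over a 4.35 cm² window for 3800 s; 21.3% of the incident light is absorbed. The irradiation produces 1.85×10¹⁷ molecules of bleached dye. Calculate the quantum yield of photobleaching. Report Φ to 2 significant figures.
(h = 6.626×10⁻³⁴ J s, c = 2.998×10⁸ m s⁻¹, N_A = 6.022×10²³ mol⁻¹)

Product: 1.85×10¹⁷ / 6.022×10²³ = 3.072×10⁻⁷ mol.
Photon energy at 450 nm: hc/λ = (6.626×10⁻³⁴)(2.998×10⁸)/(450×10⁻⁹) = 4.414×10⁻¹⁹ J.
Energy delivered: (23.2 W m⁻²)(4.35×10⁻⁴ m²)(3800 s) = 38.35 J.
Photons incident: 38.35 / 4.414×10⁻¹⁹ = 8.688×10¹⁹, i.e. 8.688×10¹⁹/6.022×10²³ = 1.443×10⁻⁴ mol.
Photons absorbed: 0.213 × 1.443×10⁻⁴ = 3.074×10⁻⁵ mol.
Φ = 3.072×10⁻⁷ mol / 3.074×10⁻⁵ mol photons = 0.010.

Φ = 0.010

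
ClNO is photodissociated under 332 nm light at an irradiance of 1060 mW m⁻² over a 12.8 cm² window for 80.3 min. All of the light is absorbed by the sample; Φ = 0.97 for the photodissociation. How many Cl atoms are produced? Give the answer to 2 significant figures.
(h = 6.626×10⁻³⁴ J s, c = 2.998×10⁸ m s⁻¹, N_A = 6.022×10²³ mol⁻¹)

Photon energy at 332 nm: hc/λ = (6.626×10⁻³⁴)(2.998×10⁸)/(332×10⁻⁹) = 5.983×10⁻¹⁹ J.
Energy delivered: (1060 mW m⁻²)(12.8×10⁻⁴ m²)(4818 s) = 6.537 J.
Photons incident: 6.537 / 5.983×10⁻¹⁹ = 1.093×10¹⁹, i.e. 1.093×10¹⁹/6.022×10²³ = 1.815×10⁻⁵ mol.
Product: Φ × n_abs = 0.97 × 1.815×10⁻⁵ = 1.761×10⁻⁵ mol.
As a count: 1.761×10⁻⁵ × 6.022×10²³ = 1.1×10¹⁹.

1.1×10¹⁹ atoms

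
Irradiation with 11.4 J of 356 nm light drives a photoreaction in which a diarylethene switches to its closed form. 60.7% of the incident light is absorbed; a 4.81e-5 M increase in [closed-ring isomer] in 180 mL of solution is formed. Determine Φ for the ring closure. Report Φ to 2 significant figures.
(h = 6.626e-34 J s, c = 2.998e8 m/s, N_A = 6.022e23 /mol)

Product: (4.81e-5 M)(0.18 L) = 8.658e-6 mol.
Photon energy at 356 nm: hc/λ = (6.626e-34)(2.998e8)/(356e-9) = 5.580e-19 J.
Photons incident: 11.4 / 5.580e-19 = 2.043e19, i.e. 2.043e19/6.022e23 = 3.393e-5 mol.
Photons absorbed: 0.607 × 3.393e-5 = 2.060e-5 mol.
Φ = 8.658e-6 mol / 2.060e-5 mol photons = 0.42.

Φ = 0.42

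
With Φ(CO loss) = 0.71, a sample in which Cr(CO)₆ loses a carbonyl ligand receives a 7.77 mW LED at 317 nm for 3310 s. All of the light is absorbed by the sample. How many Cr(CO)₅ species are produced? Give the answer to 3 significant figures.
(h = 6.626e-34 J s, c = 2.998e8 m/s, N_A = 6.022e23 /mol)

2.91e19 species

Photon energy at 317 nm: hc/λ = (6.626e-34)(2.998e8)/(317e-9) = 6.266e-19 J.
Energy delivered: (7.77 mW)(3310 s) = 25.72 J.
Photons incident: 25.72 / 6.266e-19 = 4.105e19, i.e. 4.105e19/6.022e23 = 6.817e-5 mol.
Product: Φ × n_abs = 0.71 × 6.817e-5 = 4.840e-5 mol.
As a count: 4.840e-5 × 6.022e23 = 2.91e19.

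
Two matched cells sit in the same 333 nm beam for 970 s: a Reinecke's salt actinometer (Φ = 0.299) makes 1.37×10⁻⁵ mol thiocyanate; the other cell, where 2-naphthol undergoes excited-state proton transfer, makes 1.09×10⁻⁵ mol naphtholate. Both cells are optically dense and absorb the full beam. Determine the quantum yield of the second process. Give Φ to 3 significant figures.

Photons absorbed by the actinometer: 1.37×10⁻⁵ / 0.299 = 4.582×10⁻⁵ mol.
Φ(unknown) = 1.09×10⁻⁵ / 4.582×10⁻⁵ = 0.238.

Φ = 0.238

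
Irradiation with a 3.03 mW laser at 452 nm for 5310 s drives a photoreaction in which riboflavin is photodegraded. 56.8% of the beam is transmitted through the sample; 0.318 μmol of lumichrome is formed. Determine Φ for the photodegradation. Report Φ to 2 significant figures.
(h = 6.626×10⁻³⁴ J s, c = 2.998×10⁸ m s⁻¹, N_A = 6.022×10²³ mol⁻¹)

Product: 0.318 μmol = 3.18×10⁻⁷ mol.
Photon energy at 452 nm: hc/λ = (6.626×10⁻³⁴)(2.998×10⁸)/(452×10⁻⁹) = 4.395×10⁻¹⁹ J.
Energy delivered: (3.03 mW)(5310 s) = 16.09 J.
Photons incident: 16.09 / 4.395×10⁻¹⁹ = 3.661×10¹⁹, i.e. 3.661×10¹⁹/6.022×10²³ = 6.079×10⁻⁵ mol.
Fraction absorbed: 1 − 56.8/100 = 0.4320.
Photons absorbed: 0.4320 × 6.079×10⁻⁵ = 2.626×10⁻⁵ mol.
Φ = 3.18×10⁻⁷ mol / 2.626×10⁻⁵ mol photons = 0.012.

Φ = 0.012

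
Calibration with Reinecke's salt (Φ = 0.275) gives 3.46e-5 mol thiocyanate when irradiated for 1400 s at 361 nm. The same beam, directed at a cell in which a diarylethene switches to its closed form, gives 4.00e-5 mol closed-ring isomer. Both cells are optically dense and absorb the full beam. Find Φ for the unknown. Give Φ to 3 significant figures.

Φ = 0.318

Photons absorbed by the actinometer: 3.46e-5 / 0.275 = 1.258e-4 mol.
Φ(unknown) = 4.00e-5 / 1.258e-4 = 0.318.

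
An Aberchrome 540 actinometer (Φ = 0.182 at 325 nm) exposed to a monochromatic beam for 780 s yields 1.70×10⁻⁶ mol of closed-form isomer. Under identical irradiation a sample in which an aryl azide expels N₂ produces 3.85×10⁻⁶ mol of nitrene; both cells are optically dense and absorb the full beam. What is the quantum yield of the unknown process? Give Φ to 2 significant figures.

Φ = 0.41

Photons absorbed by the actinometer: 1.70×10⁻⁶ / 0.182 = 9.341×10⁻⁶ mol.
Φ(unknown) = 3.85×10⁻⁶ / 9.341×10⁻⁶ = 0.41.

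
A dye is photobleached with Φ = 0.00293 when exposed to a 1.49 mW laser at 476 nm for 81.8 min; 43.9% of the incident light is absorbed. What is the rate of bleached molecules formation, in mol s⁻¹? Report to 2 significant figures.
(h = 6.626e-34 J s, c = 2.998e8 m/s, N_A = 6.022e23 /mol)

Photon energy at 476 nm: hc/λ = (6.626e-34)(2.998e8)/(476e-9) = 4.173e-19 J.
Energy delivered: (1.49 mW)(4908 s) = 7.313 J.
Photons incident: 7.313 / 4.173e-19 = 1.752e19, i.e. 1.752e19/6.022e23 = 2.909e-5 mol.
Photons absorbed: 0.439 × 2.909e-5 = 1.277e-5 mol.
Product formed: 0.00293 × 1.277e-5 = 3.742e-8 mol.
Rate: 3.742e-8 / 4908 s = 7.6e-12 mol s⁻¹.

7.6e-12 mol s⁻¹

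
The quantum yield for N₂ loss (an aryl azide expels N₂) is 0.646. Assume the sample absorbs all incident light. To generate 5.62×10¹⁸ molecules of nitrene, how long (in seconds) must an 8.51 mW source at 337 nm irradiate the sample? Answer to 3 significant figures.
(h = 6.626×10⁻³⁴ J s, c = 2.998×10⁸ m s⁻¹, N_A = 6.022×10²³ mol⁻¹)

Product: 5.62×10¹⁸ / 6.022×10²³ = 9.332×10⁻⁶ mol.
Photons that must be absorbed: 9.332×10⁻⁶ / 0.646 = 1.445×10⁻⁵ mol.
Photon energy: hc/λ = 5.895×10⁻¹⁹ J; per mole, 3.550×10⁵ J mol⁻¹.
Energy required: 1.445×10⁻⁵ × 3.550×10⁵ = 5.130 J.
Time: 5.130 J / 0.00851 W = 603 s.

t ≈ 603 s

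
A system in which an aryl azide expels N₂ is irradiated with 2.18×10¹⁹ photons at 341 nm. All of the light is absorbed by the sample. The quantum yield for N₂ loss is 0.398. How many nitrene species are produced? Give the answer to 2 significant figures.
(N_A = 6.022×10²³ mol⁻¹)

Moles of photons: 2.18×10¹⁹ / 6.022×10²³ = 3.620×10⁻⁵ mol.
Product: Φ × n_abs = 0.398 × 3.620×10⁻⁵ = 1.441×10⁻⁵ mol.
As a count: 1.441×10⁻⁵ × 6.022×10²³ = 8.7×10¹⁸.

8.7×10¹⁸ species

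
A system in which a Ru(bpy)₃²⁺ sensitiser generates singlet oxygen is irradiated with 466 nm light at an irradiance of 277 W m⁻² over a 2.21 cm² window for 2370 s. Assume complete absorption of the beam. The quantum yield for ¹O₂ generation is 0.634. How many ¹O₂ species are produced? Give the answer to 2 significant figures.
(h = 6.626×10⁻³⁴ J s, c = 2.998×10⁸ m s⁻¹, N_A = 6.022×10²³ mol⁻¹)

Photon energy at 466 nm: hc/λ = (6.626×10⁻³⁴)(2.998×10⁸)/(466×10⁻⁹) = 4.263×10⁻¹⁹ J.
Energy delivered: (277 W m⁻²)(2.21×10⁻⁴ m²)(2370 s) = 145.1 J.
Photons incident: 145.1 / 4.263×10⁻¹⁹ = 3.404×10²⁰, i.e. 3.404×10²⁰/6.022×10²³ = 5.653×10⁻⁴ mol.
Product: Φ × n_abs = 0.634 × 5.653×10⁻⁴ = 3.584×10⁻⁴ mol.
As a count: 3.584×10⁻⁴ × 6.022×10²³ = 2.2×10²⁰.

2.2×10²⁰ species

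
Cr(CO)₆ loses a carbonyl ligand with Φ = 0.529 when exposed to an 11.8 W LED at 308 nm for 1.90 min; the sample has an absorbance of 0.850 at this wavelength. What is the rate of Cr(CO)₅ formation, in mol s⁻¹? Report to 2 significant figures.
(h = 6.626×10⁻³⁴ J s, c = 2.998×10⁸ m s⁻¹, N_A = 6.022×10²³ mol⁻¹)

1.4×10⁻⁵ mol s⁻¹

Photon energy at 308 nm: hc/λ = (6.626×10⁻³⁴)(2.998×10⁸)/(308×10⁻⁹) = 6.450×10⁻¹⁹ J.
Energy delivered: (11.8 W)(114 s) = 1345 J.
Photons incident: 1345 / 6.450×10⁻¹⁹ = 2.085×10²¹, i.e. 2.085×10²¹/6.022×10²³ = 0.003462 mol.
Fraction absorbed: 1 − 10^(−0.850) = 0.8587.
Photons absorbed: 0.8587 × 0.003462 = 0.002973 mol.
Product formed: 0.529 × 0.002973 = 0.001573 mol.
Rate: 0.001573 / 114 s = 1.4×10⁻⁵ mol s⁻¹.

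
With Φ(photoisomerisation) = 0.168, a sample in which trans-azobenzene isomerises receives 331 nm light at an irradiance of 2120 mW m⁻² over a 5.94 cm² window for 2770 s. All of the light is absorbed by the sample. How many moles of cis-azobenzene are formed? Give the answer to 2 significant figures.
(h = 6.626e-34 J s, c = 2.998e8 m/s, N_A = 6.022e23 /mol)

Photon energy at 331 nm: hc/λ = (6.626e-34)(2.998e8)/(331e-9) = 6.001e-19 J.
Energy delivered: (2120 mW m⁻²)(5.94e-4 m²)(2770 s) = 3.488 J.
Photons incident: 3.488 / 6.001e-19 = 5.812e18, i.e. 5.812e18/6.022e23 = 9.651e-6 mol.
Product: Φ × n_abs = 0.168 × 9.651e-6 = 1.621e-6 mol.

1.6e-6 mol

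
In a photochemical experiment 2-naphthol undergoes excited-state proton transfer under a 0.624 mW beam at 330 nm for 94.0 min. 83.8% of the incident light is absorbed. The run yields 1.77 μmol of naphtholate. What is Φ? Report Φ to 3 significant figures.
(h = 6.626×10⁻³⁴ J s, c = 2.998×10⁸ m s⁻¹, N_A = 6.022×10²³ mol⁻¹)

Φ = 0.218

Product: 1.77 μmol = 1.77×10⁻⁶ mol.
Photon energy at 330 nm: hc/λ = (6.626×10⁻³⁴)(2.998×10⁸)/(330×10⁻⁹) = 6.020×10⁻¹⁹ J.
Energy delivered: (0.624 mW)(5640 s) = 3.519 J.
Photons incident: 3.519 / 6.020×10⁻¹⁹ = 5.846×10¹⁸, i.e. 5.846×10¹⁸/6.022×10²³ = 9.708×10⁻⁶ mol.
Photons absorbed: 0.838 × 9.708×10⁻⁶ = 8.135×10⁻⁶ mol.
Φ = 1.77×10⁻⁶ mol / 8.135×10⁻⁶ mol photons = 0.218.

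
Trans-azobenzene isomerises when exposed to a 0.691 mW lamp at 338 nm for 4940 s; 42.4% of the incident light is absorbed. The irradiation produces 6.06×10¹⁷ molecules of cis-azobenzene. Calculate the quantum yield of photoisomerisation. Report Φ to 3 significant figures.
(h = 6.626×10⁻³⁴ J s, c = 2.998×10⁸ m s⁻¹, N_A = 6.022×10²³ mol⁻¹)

Φ = 0.246

Product: 6.06×10¹⁷ / 6.022×10²³ = 1.006×10⁻⁶ mol.
Photon energy at 338 nm: hc/λ = (6.626×10⁻³⁴)(2.998×10⁸)/(338×10⁻⁹) = 5.877×10⁻¹⁹ J.
Energy delivered: (0.691 mW)(4940 s) = 3.414 J.
Photons incident: 3.414 / 5.877×10⁻¹⁹ = 5.809×10¹⁸, i.e. 5.809×10¹⁸/6.022×10²³ = 9.646×10⁻⁶ mol.
Photons absorbed: 0.424 × 9.646×10⁻⁶ = 4.090×10⁻⁶ mol.
Φ = 1.006×10⁻⁶ mol / 4.090×10⁻⁶ mol photons = 0.246.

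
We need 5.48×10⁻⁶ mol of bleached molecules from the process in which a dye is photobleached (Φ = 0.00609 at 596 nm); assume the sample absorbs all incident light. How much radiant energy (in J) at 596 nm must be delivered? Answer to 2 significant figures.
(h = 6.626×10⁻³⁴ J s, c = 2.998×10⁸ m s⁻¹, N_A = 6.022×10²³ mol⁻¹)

Photons that must be absorbed: 5.48×10⁻⁶ / 0.00609 = 8.998×10⁻⁴ mol.
Photon energy: hc/λ = 3.333×10⁻¹⁹ J; per mole, 2.007×10⁵ J mol⁻¹.
Energy required: 8.998×10⁻⁴ × 2.007×10⁵ = 180 J.

180 J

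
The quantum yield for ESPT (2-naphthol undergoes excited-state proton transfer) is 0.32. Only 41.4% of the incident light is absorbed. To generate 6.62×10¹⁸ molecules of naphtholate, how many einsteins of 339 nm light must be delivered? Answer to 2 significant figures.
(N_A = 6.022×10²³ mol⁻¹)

8.3×10⁻⁵ einstein

Product: 6.62×10¹⁸ / 6.022×10²³ = 1.099×10⁻⁵ mol.
Photons that must be absorbed: 1.099×10⁻⁵ / 0.32 = 3.434×10⁻⁵ mol.
Incident photons needed: 3.434×10⁻⁵ / 0.414 = 8.295×10⁻⁵ mol.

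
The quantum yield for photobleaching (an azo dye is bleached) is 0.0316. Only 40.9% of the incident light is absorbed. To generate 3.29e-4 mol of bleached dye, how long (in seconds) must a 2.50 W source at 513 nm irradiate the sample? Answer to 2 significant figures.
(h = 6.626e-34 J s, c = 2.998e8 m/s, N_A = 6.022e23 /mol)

t ≈ 2400 s

Photons that must be absorbed: 3.29e-4 / 0.0316 = 0.01041 mol.
Incident photons needed: 0.01041 / 0.409 = 0.02545 mol.
Photon energy: hc/λ = 3.872e-19 J; per mole, 2.332e5 J mol⁻¹.
Energy required: 0.02545 × 2.332e5 = 5935 J.
Time: 5935 J / 2.5 W = 2400 s.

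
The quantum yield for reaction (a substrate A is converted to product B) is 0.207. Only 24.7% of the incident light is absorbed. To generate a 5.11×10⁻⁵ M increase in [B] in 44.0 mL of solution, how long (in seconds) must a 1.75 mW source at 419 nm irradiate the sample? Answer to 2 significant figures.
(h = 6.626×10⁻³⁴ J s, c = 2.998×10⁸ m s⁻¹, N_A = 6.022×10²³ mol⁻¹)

t ≈ 7200 s

Product: (5.11×10⁻⁵ M)(0.044 L) = 2.248×10⁻⁶ mol.
Photons that must be absorbed: 2.248×10⁻⁶ / 0.207 = 1.086×10⁻⁵ mol.
Incident photons needed: 1.086×10⁻⁵ / 0.247 = 4.397×10⁻⁵ mol.
Photon energy: hc/λ = 4.741×10⁻¹⁹ J; per mole, 2.855×10⁵ J mol⁻¹.
Energy required: 4.397×10⁻⁵ × 2.855×10⁵ = 12.55 J.
Time: 12.55 J / 0.00175 W = 7200 s.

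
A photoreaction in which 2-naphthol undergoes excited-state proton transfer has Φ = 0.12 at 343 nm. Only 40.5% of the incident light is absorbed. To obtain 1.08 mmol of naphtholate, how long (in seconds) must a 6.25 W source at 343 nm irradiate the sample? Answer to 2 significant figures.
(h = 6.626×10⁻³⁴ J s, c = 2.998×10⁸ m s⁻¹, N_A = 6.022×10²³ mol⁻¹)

t ≈ 1200 s

Product: 1.08 mmol = 0.00108 mol.
Photons that must be absorbed: 0.00108 / 0.12 = 0.009000 mol.
Incident photons needed: 0.009000 / 0.405 = 0.02222 mol.
Photon energy: hc/λ = 5.791×10⁻¹⁹ J; per mole, 3.487×10⁵ J mol⁻¹.
Energy required: 0.02222 × 3.487×10⁵ = 7748 J.
Time: 7748 J / 6.25 W = 1200 s.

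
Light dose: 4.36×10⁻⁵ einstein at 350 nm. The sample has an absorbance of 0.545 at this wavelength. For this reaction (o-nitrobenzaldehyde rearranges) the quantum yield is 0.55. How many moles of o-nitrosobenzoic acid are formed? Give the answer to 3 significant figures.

1.71×10⁻⁵ mol

Fraction absorbed: 1 − 10^(−0.545) = 0.7149.
Photons absorbed: 0.7149 × 4.36×10⁻⁵ = 3.117×10⁻⁵ mol.
Product: Φ × n_abs = 0.55 × 3.117×10⁻⁵ = 1.714×10⁻⁵ mol.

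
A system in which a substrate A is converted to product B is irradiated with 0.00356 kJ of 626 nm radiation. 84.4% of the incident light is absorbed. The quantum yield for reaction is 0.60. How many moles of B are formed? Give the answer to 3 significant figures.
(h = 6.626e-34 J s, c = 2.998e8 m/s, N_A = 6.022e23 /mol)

9.43e-6 mol

Photon energy at 626 nm: hc/λ = (6.626e-34)(2.998e8)/(626e-9) = 3.173e-19 J.
Incident energy: 0.00356 kJ = 3.56 J.
Photons incident: 3.56 / 3.173e-19 = 1.122e19, i.e. 1.122e19/6.022e23 = 1.863e-5 mol.
Photons absorbed: 0.844 × 1.863e-5 = 1.572e-5 mol.
Product: Φ × n_abs = 0.60 × 1.572e-5 = 9.432e-6 mol.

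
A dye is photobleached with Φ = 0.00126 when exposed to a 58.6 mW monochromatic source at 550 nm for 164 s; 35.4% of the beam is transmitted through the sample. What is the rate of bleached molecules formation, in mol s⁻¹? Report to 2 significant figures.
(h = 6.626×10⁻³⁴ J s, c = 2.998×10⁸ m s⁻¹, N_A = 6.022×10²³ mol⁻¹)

2.2×10⁻¹⁰ mol s⁻¹

Photon energy at 550 nm: hc/λ = (6.626×10⁻³⁴)(2.998×10⁸)/(550×10⁻⁹) = 3.612×10⁻¹⁹ J.
Energy delivered: (58.6 mW)(164 s) = 9.610 J.
Photons incident: 9.610 / 3.612×10⁻¹⁹ = 2.661×10¹⁹, i.e. 2.661×10¹⁹/6.022×10²³ = 4.419×10⁻⁵ mol.
Fraction absorbed: 1 − 35.4/100 = 0.6460.
Photons absorbed: 0.6460 × 4.419×10⁻⁵ = 2.855×10⁻⁵ mol.
Product formed: 0.00126 × 2.855×10⁻⁵ = 3.597×10⁻⁸ mol.
Rate: 3.597×10⁻⁸ / 164 s = 2.2×10⁻¹⁰ mol s⁻¹.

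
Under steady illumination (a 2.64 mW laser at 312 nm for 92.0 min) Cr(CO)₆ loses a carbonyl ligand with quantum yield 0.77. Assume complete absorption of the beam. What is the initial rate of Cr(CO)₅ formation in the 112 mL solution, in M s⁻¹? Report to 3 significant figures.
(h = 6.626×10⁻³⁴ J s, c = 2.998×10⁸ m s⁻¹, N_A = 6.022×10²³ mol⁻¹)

4.73×10⁻⁸ M s⁻¹

Photon energy at 312 nm: hc/λ = (6.626×10⁻³⁴)(2.998×10⁸)/(312×10⁻⁹) = 6.367×10⁻¹⁹ J.
Energy delivered: (2.64 mW)(5520 s) = 14.57 J.
Photons incident: 14.57 / 6.367×10⁻¹⁹ = 2.288×10¹⁹, i.e. 2.288×10¹⁹/6.022×10²³ = 3.799×10⁻⁵ mol.
Product formed: 0.77 × 3.799×10⁻⁵ = 2.925×10⁻⁵ mol.
Rate: 2.925×10⁻⁵ mol / (5520 s × 0.112 L) = 4.73×10⁻⁸ M s⁻¹.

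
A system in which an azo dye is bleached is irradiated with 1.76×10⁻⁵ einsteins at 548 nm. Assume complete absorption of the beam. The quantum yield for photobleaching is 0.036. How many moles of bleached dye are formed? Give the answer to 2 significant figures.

Product: Φ × n_abs = 0.036 × 1.76×10⁻⁵ = 6.336×10⁻⁷ mol.

6.3×10⁻⁷ mol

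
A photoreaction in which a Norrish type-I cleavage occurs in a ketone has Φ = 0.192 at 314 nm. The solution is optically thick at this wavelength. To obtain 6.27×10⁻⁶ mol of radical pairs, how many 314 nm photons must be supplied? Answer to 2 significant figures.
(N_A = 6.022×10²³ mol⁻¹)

Photons that must be absorbed: 6.27×10⁻⁶ / 0.192 = 3.266×10⁻⁵ mol.
Photon count: 3.266×10⁻⁵ × 6.022×10²³ = 2.0×10¹⁹.

2.0×10¹⁹ photons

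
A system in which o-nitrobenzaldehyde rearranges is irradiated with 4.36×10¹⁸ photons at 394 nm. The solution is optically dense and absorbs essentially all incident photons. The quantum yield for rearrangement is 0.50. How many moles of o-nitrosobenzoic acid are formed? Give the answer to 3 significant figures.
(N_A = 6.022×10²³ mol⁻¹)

Moles of photons: 4.36×10¹⁸ / 6.022×10²³ = 7.240×10⁻⁶ mol.
Product: Φ × n_abs = 0.50 × 7.240×10⁻⁶ = 3.620×10⁻⁶ mol.

3.62×10⁻⁶ mol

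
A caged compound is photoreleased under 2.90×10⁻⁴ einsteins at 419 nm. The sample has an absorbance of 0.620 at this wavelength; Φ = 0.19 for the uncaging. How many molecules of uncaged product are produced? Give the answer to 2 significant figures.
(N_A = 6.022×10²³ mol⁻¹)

2.5×10¹⁹ molecules

Fraction absorbed: 1 − 10^(−0.620) = 0.7601.
Photons absorbed: 0.7601 × 2.90×10⁻⁴ = 2.204×10⁻⁴ mol.
Product: Φ × n_abs = 0.19 × 2.204×10⁻⁴ = 4.188×10⁻⁵ mol.
As a count: 4.188×10⁻⁵ × 6.022×10²³ = 2.5×10¹⁹.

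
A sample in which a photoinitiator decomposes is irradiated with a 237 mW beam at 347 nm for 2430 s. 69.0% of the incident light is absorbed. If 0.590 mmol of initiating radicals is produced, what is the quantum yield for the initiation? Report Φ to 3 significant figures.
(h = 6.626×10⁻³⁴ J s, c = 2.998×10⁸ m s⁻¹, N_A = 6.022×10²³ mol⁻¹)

Φ = 0.512

Product: 0.590 mmol = 5.90×10⁻⁴ mol.
Photon energy at 347 nm: hc/λ = (6.626×10⁻³⁴)(2.998×10⁸)/(347×10⁻⁹) = 5.725×10⁻¹⁹ J.
Energy delivered: (237 mW)(2430 s) = 575.9 J.
Photons incident: 575.9 / 5.725×10⁻¹⁹ = 1.006×10²¹, i.e. 1.006×10²¹/6.022×10²³ = 0.001671 mol.
Photons absorbed: 0.690 × 0.001671 = 0.001153 mol.
Φ = 5.90×10⁻⁴ mol / 0.001153 mol photons = 0.512.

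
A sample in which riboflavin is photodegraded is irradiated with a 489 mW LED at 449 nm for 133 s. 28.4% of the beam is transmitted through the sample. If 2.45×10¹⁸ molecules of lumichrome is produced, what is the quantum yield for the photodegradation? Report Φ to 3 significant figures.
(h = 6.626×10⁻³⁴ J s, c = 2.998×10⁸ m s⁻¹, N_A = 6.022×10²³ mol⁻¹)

Product: 2.45×10¹⁸ / 6.022×10²³ = 4.068×10⁻⁶ mol.
Photon energy at 449 nm: hc/λ = (6.626×10⁻³⁴)(2.998×10⁸)/(449×10⁻⁹) = 4.424×10⁻¹⁹ J.
Energy delivered: (489 mW)(133 s) = 65.04 J.
Photons incident: 65.04 / 4.424×10⁻¹⁹ = 1.470×10²⁰, i.e. 1.470×10²⁰/6.022×10²³ = 2.441×10⁻⁴ mol.
Fraction absorbed: 1 − 28.4/100 = 0.7160.
Photons absorbed: 0.7160 × 2.441×10⁻⁴ = 1.748×10⁻⁴ mol.
Φ = 4.068×10⁻⁶ mol / 1.748×10⁻⁴ mol photons = 0.0233.

Φ = 0.0233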